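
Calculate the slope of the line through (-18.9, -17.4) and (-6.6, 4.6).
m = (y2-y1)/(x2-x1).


dy = 4.6 + 17.4 = 22.0
dx = -6.6 + 18.9 = 12.3
m = 22.0/12.3 = 1.7886

m = 1.7886


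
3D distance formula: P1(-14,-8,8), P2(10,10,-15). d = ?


dx=24, dy=18, dz=-23
d = sqrt(576+324+529) = sqrt(1429) = 37.8021

37.8021


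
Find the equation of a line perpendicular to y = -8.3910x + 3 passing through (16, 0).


Perpendicular slope = -1/m1 = -1/(-8.3910) = 0.1192
b2 = y0 - m2*x0 = 0 + 16/(-8.3910) = 0 - 1.9068 = -1.9068

y = 0.1192x - 1.9068


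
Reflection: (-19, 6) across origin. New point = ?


Reflection rule for origin: (-x, -y)
(-19, 6) -> (19, -6)

(19, -6)


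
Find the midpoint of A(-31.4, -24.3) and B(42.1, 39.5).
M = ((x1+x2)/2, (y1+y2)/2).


Mx = (-31.4 + 42.1)/2 = 10.7/2 = 5.3500
My = (-24.3 + 39.5)/2 = 15.2/2 = 7.6000

(5.3500, 7.6000)


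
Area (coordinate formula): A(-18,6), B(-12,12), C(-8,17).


-18*(12-17) = 90
-12*(17-6) = -132
-8*(6-12) = 48
sum = 6
Area = |6|/2 = 3.0000

3.0000 sq units


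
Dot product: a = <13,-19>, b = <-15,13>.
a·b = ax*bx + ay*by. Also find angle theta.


a·b = 13*(-15) - 19*13 = -195 - 247 = -442
|a| = sqrt(169+361) = 23.0217
|b| = sqrt(225+169) = 19.8494
cos(theta) = -442/(sqrt(530)*sqrt(394)) = -442/sqrt(208820) = -0.967244
theta = arccos(-442/sqrt(208820)) = 165.2947 degrees

a·b = -442, theta = 165.2947 deg


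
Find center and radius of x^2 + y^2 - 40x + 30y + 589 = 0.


h = -D/2 = 40/2 = 20
k = -E/2 = -30/2 = -15
r^2 = h^2 + k^2 - F = 400 + 225 - 589 = 36
r = 6

Center (20, -15), radius = 6


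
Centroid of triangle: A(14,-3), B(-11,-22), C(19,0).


Gx = (14- 11+19)/3 = 22/3 = 7.3333
Gy = (-3- 22+0)/3 = -25/3 = -8.3333

G = (7.3333, -8.3333)


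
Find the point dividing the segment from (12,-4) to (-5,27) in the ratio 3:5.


Px = (3*(-5) + 5*12)/8 = 45/8 = 5.6250
Py = (3*27 + 5*(-4))/8 = 61/8 = 7.6250

P = (5.6250, 7.6250)


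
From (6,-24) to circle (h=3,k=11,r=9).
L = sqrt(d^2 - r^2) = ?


d = sqrt((6-3)^2 + (-24-11)^2) = sqrt(9+1225) = 35.1283
L = sqrt(1234.0000 - 81) = sqrt(1153.0000) = 33.9559

33.9559


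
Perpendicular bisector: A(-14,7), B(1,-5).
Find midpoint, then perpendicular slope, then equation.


Midpoint = (-6.5, 1)
Slope of AB = dy/dx = -12/15 = -0.8000
Perp slope = -dx/dy = 15/12 = 1.2500
b = My - (perp slope)*Mx = 1 + (15*(-6.5))/(-12) = 1 + 8.1250 = 9.1250

y = 1.2500x + 9.1250


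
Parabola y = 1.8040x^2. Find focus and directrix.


a = 1.8040
1/(4a) = 0.1386
Focus = (0, 0.1386)
Directrix: y = -0.1386

Focus = (0, 0.1386), Directrix: y = -0.1386


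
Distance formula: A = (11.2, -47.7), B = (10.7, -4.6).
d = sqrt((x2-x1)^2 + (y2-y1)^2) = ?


dx = 10.7 - 11.2 = -0.5
dy = -4.6 + 47.7 = 43.1
d = sqrt(0.25 + 1857.61) = sqrt(1857.86) = 43.1029

43.1029


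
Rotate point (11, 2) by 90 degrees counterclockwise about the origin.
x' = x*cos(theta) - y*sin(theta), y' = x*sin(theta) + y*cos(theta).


cos(90) = 0, sin(90) = 1
x' = 11*0 - 2*1 = -2
y' = 11*1 + 2*0 = 11

(-2, 11)


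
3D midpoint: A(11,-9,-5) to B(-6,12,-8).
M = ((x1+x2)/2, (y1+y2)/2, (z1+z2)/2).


Mx = (11- 6)/2 = 2.5000
My = (-9+12)/2 = 1.5000
Mz = (-5- 8)/2 = -6.5000

M = (2.5000, 1.5000, -6.5000)


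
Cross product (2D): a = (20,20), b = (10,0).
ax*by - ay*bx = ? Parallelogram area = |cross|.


cross = 20*0 - 20*10 = 0 - 200 = -200
Parallelogram area = |-200| = 200

cross = -200, parallelogram area = 200


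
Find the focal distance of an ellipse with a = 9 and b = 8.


c^2 = 9^2 - 8^2 = 81 - 64 = 17
c = sqrt(17) = 4.1231

c = 4.1231


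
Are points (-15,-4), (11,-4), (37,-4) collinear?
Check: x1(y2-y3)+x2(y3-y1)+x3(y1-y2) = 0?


-15*(-4+ 4) + 11*(-4+ 4) + 37*(-4+ 4)
= 0 + 0 + 0 = 0

Yes, collinear (determinant = 0)


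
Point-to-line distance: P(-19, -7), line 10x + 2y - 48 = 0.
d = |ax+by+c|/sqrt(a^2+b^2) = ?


|10*(-19) + 2*(-7) - 48| = |-252| = 252
sqrt(100 + 4) = sqrt(104) = 10.1980
d = 252/sqrt(104) = 24.7106

24.7106


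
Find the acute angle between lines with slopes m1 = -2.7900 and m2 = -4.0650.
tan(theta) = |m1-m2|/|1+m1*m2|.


m1-m2 = 1.275
1+m1*m2 = 12.34135
tan(theta) = |1.275/12.34135| = 0.103311
theta = arctan(|1.275/12.34135|) = 5.8984 degrees (acute angle)

5.8984 degrees


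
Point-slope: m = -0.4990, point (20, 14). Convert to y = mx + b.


y - 14 = -0.4990(x - 20)
y = -0.4990x + 14 + 0.4990*20
y = -0.4990x + 23.9800

y = -0.4990x + 23.9800


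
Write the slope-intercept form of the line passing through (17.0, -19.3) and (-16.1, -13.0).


m = (6.3)/(-33.1) = -0.1903
b = y1 - m*x1 = -19.3 - (6.3*17.0)/(-33.1) = -19.3 + 3.2356 = -16.0644

y = -0.1903x - 16.0644


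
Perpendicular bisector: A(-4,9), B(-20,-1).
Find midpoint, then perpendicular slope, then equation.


Midpoint = (-12, 4)
Slope of AB = dy/dx = -10/(-16) = 0.6250
Perp slope = -dx/dy = -16/10 = -1.6000
b = My - (perp slope)*Mx = 4 + (-16*(-12))/(-10) = 4 - 19.2000 = -15.2000

y = -1.6000x - 15.2000


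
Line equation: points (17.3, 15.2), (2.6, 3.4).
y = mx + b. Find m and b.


m = (-11.8)/(-14.7) = 0.8027
b = y1 - m*x1 = 15.2 - (-11.8*17.3)/(-14.7) = 15.2 - 13.8871 = 1.3129

y = 0.8027x + 1.3129


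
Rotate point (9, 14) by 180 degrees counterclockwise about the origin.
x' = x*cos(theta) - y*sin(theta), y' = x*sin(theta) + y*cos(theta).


cos(180) = -1, sin(180) = 0
x' = 9*(-1) - 14*0 = -9
y' = 9*0 + 14*(-1) = -14

(-9, -14)


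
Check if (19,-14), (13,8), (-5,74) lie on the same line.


19*(8-74) + 13*(74+ 14) - 5*(-14-8)
= -1254 + 1144 + 110 = 0

Yes, collinear (determinant = 0)


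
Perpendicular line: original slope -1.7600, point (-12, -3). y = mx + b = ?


Perpendicular slope = -1/m1 = -1/(-1.7600) = 0.5682
b2 = y0 - m2*x0 = -3 - 12/(-1.7600) = -3 + 6.8182 = 3.8182

y = 0.5682x + 3.8182


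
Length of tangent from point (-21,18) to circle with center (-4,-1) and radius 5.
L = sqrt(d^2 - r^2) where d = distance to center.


d = sqrt((-21+ 4)^2 + (18+ 1)^2) = sqrt(289+361) = 25.4951
L = sqrt(650.0000 - 25) = sqrt(625.0000) = 25.0000

25.0000


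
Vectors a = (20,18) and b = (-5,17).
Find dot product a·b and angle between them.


a·b = 20*(-5) + 18*17 = -100 + 306 = 206
|a| = sqrt(400+324) = 26.9072
|b| = sqrt(25+289) = 17.7200
cos(theta) = 206/(sqrt(724)*sqrt(314)) = 206/sqrt(227336) = 0.432049
theta = arccos(206/sqrt(227336)) = 64.4023 degrees

a·b = 206, theta = 64.4023 deg


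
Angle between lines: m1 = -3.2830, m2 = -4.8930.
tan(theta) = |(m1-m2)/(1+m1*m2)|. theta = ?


m1-m2 = 1.61
1+m1*m2 = 17.063719
tan(theta) = |1.61/17.063719| = 0.094352
theta = arctan(|1.61/17.063719|) = 5.3900 degrees (acute angle)

5.3900 degrees


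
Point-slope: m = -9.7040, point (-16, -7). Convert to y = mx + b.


y + 7 = -9.7040(x + 16)
y = -9.7040x - 7 + 9.7040*(-16)
y = -9.7040x - 162.2640

y = -9.7040x - 162.2640


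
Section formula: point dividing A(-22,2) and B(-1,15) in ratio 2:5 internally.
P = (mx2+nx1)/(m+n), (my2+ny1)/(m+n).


Px = (2*(-1) + 5*(-22))/7 = -112/7 = -16.0000
Py = (2*15 + 5*2)/7 = 40/7 = 5.7143

P = (-16.0000, 5.7143)


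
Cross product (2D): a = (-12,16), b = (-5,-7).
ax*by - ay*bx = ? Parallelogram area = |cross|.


cross = -12*(-7) - 16*(-5) = 84 + 80 = 164
Parallelogram area = |164| = 164

cross = 164, parallelogram area = 164


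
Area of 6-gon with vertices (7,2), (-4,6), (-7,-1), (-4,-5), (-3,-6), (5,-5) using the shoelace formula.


sum(xi*y_{i+1}) = 7*6 - 4*(-1) - 7*(-5) - 4*(-6) - 3*(-5) + 5*2 = 130
sum(yi*x_{i+1}) = 2*(-4) + 6*(-7) - 1*(-4) - 5*(-3) - 6*5 - 5*7 = -96
Area = |130 + 96|/2 = 226/2 = 113.0000

113.0000 sq units


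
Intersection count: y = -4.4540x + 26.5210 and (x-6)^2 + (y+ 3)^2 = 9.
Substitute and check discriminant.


Substitute y = -4.4540x + 26.5210: (x-6)^2 + (-4.4540x+26.5210+ 3)^2 = 9
Expand to Ax^2 + Bx + C = 0, where b-k = 29.521
A = 1+m^2 = 20.838116
B = 2(m(b-k) - h) = 2(-4.4540*29.521 - 6) = -274.973068
C = h^2 + (b-k)^2 - r^2 = 36 + 871.489441 - 9 = 898.489441
disc = B^2-4AC = 75610.1881 - 74891.3088 = 718.8793
disc > 0

2 intersection points


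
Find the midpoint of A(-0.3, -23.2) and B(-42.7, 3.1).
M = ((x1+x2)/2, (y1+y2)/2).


Mx = (-0.3 - 42.7)/2 = -43.0/2 = -21.5000
My = (-23.2 + 3.1)/2 = -20.1/2 = -10.0500

(-21.5000, -10.0500)


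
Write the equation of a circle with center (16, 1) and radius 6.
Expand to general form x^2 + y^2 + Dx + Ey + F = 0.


(x-16)^2 + (y-1)^2 = 6^2
D = -2h = -32, E = -2k = -2
F = h^2+k^2-r^2 = 256+1-36 = 221

x^2 + y^2 - 32x - 2y + 221 = 0


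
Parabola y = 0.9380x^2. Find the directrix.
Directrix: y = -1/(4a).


a = 0.9380
1/(4a) = 0.2665
directrix: y = -0.2665 = -0.2665

y = -0.2665


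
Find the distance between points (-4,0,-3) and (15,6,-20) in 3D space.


dx=19, dy=6, dz=-17
d = sqrt(361+36+289) = sqrt(686) = 26.1916

26.1916


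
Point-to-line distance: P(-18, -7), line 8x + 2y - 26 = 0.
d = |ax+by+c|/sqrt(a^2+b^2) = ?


|8*(-18) + 2*(-7) - 26| = |-184| = 184
sqrt(64 + 4) = sqrt(68) = 8.2462
d = 184/sqrt(68) = 22.3133

22.3133


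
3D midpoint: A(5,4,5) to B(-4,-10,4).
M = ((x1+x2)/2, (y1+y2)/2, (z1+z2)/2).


Mx = (5- 4)/2 = 0.5000
My = (4- 10)/2 = -3.0000
Mz = (5+4)/2 = 4.5000

M = (0.5000, -3.0000, 4.5000)


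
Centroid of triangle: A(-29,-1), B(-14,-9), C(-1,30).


Gx = (-29- 14- 1)/3 = -44/3 = -14.6667
Gy = (-1- 9+30)/3 = 20/3 = 6.6667

G = (-14.6667, 6.6667)


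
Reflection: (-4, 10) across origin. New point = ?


Reflection rule for origin: (-x, -y)
(-4, 10) -> (4, -10)

(4, -10)


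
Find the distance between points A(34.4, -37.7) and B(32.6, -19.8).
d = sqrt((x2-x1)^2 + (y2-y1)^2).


dx = 32.6 - 34.4 = -1.8
dy = -19.8 + 37.7 = 17.9
d = sqrt(3.24 + 320.41) = sqrt(323.65) = 17.9903

17.9903


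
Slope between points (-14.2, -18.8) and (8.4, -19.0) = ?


dy = -19.0 + 18.8 = -0.2
dx = 8.4 + 14.2 = 22.6
m = -0.2/22.6 = -0.0088

m = -0.0088


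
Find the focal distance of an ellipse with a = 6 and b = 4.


c^2 = 6^2 - 4^2 = 36 - 16 = 20
c = sqrt(20) = 4.4721

c = 4.4721


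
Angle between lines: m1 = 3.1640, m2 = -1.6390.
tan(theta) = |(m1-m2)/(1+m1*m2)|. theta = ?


m1-m2 = 4.803
1+m1*m2 = -4.185796
tan(theta) = |4.803/(-4.185796)| = 1.147452
theta = arctan(|4.803/(-4.185796)|) = 48.9280 degrees (acute angle)

48.9280 degrees


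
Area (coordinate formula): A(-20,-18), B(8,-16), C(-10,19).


-20*(-16-19) = 700
8*(19+ 18) = 296
-10*(-18+ 16) = 20
sum = 1016
Area = |1016|/2 = 508.0000

508.0000 sq units


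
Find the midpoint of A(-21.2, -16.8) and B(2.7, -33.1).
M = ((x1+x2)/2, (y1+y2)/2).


Mx = (-21.2 + 2.7)/2 = -18.5/2 = -9.2500
My = (-16.8 - 33.1)/2 = -49.9/2 = -24.9500

(-9.2500, -24.9500)


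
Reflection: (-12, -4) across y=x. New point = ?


Reflection rule for y=x: (y, x)
(-12, -4) -> (-4, -12)

(-4, -12)


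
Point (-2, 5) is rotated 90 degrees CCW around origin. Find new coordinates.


cos(90) = 0, sin(90) = 1
x' = -2*0 - 5*1 = -5
y' = -2*1 + 5*0 = -2

(-5, -2)


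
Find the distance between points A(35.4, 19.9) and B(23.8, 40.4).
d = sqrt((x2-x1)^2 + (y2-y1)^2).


dx = 23.8 - 35.4 = -11.6
dy = 40.4 - 19.9 = 20.5
d = sqrt(134.56 + 420.25) = sqrt(554.81) = 23.5544

23.5544


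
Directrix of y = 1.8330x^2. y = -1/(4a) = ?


a = 1.8330
1/(4a) = 0.1364
directrix: y = -0.1364 = -0.1364

y = -0.1364


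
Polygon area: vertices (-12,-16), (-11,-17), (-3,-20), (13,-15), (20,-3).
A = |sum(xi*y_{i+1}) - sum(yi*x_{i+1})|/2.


sum(xi*y_{i+1}) = -12*(-17) - 11*(-20) - 3*(-15) + 13*(-3) + 20*(-16) = 110
sum(yi*x_{i+1}) = -16*(-11) - 17*(-3) - 20*13 - 15*20 - 3*(-12) = -297
Area = |110 + 297|/2 = 407/2 = 203.5000

203.5000 sq units


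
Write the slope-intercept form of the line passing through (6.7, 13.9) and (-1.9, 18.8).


m = (4.9)/(-8.6) = -0.5698
b = y1 - m*x1 = 13.9 - (4.9*6.7)/(-8.6) = 13.9 + 3.8174 = 17.7174

y = -0.5698x + 17.7174


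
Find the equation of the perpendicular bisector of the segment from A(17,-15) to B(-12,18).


Midpoint = (2.5, 1.5)
Slope of AB = dy/dx = 33/(-29) = -1.1379
Perp slope = -dx/dy = 29/33 = 0.8788
b = My - (perp slope)*Mx = 1.5 + (-29*2.5)/33 = 1.5 - 2.1970 = -0.6970

y = 0.8788x - 0.6970


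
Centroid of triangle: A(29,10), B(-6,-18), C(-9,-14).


Gx = (29- 6- 9)/3 = 14/3 = 4.6667
Gy = (10- 18- 14)/3 = -22/3 = -7.3333

G = (4.6667, -7.3333)


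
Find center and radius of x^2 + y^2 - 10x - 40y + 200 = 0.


h = -D/2 = 10/2 = 5
k = -E/2 = 40/2 = 20
r^2 = h^2 + k^2 - F = 25 + 400 - 200 = 225
r = 15

Center (5, 20), radius = 15


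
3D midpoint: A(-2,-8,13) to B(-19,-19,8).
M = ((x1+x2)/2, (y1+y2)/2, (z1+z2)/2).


Mx = (-2- 19)/2 = -10.5000
My = (-8- 19)/2 = -13.5000
Mz = (13+8)/2 = 10.5000

M = (-10.5000, -13.5000, 10.5000)


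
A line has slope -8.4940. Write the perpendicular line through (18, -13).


Perpendicular slope = -1/m1 = -1/(-8.4940) = 0.1177
b2 = y0 - m2*x0 = -13 + 18/(-8.4940) = -13 - 2.1191 = -15.1191

y = 0.1177x - 15.1191


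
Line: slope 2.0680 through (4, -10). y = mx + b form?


y + 10 = 2.0680(x - 4)
y = 2.0680x - 10 - 2.0680*4
y = 2.0680x - 18.2720

y = 2.0680x - 18.2720


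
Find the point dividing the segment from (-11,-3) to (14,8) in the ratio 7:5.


Px = (7*14 + 5*(-11))/12 = 43/12 = 3.5833
Py = (7*8 + 5*(-3))/12 = 41/12 = 3.4167

P = (3.5833, 3.4167)


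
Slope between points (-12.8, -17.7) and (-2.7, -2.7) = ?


dy = -2.7 + 17.7 = 15.0
dx = -2.7 + 12.8 = 10.1
m = 15.0/10.1 = 1.4851

m = 1.4851


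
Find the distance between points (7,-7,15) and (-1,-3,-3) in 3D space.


dx=-8, dy=4, dz=-18
d = sqrt(64+16+324) = sqrt(404) = 20.0998

20.0998


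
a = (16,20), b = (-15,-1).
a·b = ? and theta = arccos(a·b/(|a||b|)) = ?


a·b = 16*(-15) + 20*(-1) = -240 - 20 = -260
|a| = sqrt(256+400) = 25.6125
|b| = sqrt(225+1) = 15.0333
cos(theta) = -260/(sqrt(656)*sqrt(226)) = -260/sqrt(148256) = -0.675254
theta = arccos(-260/sqrt(148256)) = 132.4739 degrees

a·b = -260, theta = 132.4739 deg


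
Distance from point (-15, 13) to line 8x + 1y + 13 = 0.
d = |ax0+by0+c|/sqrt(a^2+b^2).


|8*(-15) + 1*13 + 13| = |-94| = 94
sqrt(64 + 1) = sqrt(65) = 8.0623
d = 94/sqrt(65) = 11.6593

11.6593


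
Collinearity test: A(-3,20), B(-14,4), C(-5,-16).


-3*(4+ 16) - 14*(-16-20) - 5*(20-4)
= -60 + 504 - 80 = 364

No, not collinear (determinant = 364)


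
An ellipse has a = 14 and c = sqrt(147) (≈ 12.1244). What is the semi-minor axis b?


b^2 = 14^2 - (sqrt(147))^2 = 196 - 147 = 49
b = sqrt(49) = 7

b = 7


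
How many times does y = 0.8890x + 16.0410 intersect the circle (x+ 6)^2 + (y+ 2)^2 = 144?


Substitute y = 0.8890x + 16.0410: (x+ 6)^2 + (0.8890x+16.0410+ 2)^2 = 144
Expand to Ax^2 + Bx + C = 0, where b-k = 18.041
A = 1+m^2 = 1.790321
B = 2(m(b-k) - h) = 2(0.8890*18.041 + 6) = 44.076898
C = h^2 + (b-k)^2 - r^2 = 36 + 325.477681 - 144 = 217.477681
disc = B^2-4AC = 1942.7729 - 1557.4194 = 385.3535
disc > 0

2 intersection points


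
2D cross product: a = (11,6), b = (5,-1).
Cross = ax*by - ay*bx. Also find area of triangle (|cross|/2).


cross = 11*(-1) - 6*5 = -11 - 30 = -41
Triangle area = |-41|/2 = 41/2 = 20.5000

cross = -41, triangle area = 20.5000


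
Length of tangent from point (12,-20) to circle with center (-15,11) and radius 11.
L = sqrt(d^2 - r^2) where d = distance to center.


d = sqrt((12+ 15)^2 + (-20-11)^2) = sqrt(729+961) = 41.1096
L = sqrt(1690.0000 - 121) = sqrt(1569.0000) = 39.6106

39.6106


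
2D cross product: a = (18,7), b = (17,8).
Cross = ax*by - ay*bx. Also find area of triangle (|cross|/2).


cross = 18*8 - 7*17 = 144 - 119 = 25
Triangle area = |25|/2 = 25/2 = 12.5000

cross = 25, triangle area = 12.5000


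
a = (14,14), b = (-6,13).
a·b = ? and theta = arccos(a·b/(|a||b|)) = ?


a·b = 14*(-6) + 14*13 = -84 + 182 = 98
|a| = sqrt(196+196) = 19.7990
|b| = sqrt(36+169) = 14.3178
cos(theta) = 98/(sqrt(392)*sqrt(205)) = 98/sqrt(80360) = 0.345705
theta = arccos(98/sqrt(80360)) = 69.7751 degrees

a·b = 98, theta = 69.7751 deg


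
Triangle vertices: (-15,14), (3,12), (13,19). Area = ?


-15*(12-19) = 105
3*(19-14) = 15
13*(14-12) = 26
sum = 146
Area = |146|/2 = 73.0000

73.0000 sq units


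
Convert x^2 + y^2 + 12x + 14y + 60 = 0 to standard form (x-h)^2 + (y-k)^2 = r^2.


h = -D/2 = -12/2 = -6
k = -E/2 = -14/2 = -7
r^2 = h^2 + k^2 - F = 36 + 49 - 60 = 25
r = 5

Center (-6, -7), radius = 5


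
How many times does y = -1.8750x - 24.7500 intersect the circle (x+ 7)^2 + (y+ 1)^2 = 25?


Substitute y = -1.8750x - 24.7500: (x+ 7)^2 + (-1.8750x- 24.7500+ 1)^2 = 25
Expand to Ax^2 + Bx + C = 0, where b-k = -23.75
A = 1+m^2 = 4.515625
B = 2(m(b-k) - h) = 2(-1.8750*(-23.75) + 7) = 103.0625
C = h^2 + (b-k)^2 - r^2 = 49 + 564.0625 - 25 = 588.0625
disc = B^2-4AC = 10621.8789 - 10621.8789 = 0
disc = 0

1 intersection point (tangent)


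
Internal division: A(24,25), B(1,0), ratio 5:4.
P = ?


Px = (5*1 + 4*24)/9 = 101/9 = 11.2222
Py = (5*0 + 4*25)/9 = 100/9 = 11.1111

P = (11.2222, 11.1111)


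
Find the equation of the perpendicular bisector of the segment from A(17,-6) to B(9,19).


Midpoint = (13, 6.5)
Slope of AB = dy/dx = 25/(-8) = -3.1250
Perp slope = -dx/dy = 8/25 = 0.3200
b = My - (perp slope)*Mx = 6.5 + (-8*13)/25 = 6.5 - 4.1600 = 2.3400

y = 0.3200x + 2.3400


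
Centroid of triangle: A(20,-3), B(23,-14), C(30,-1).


Gx = (20+23+30)/3 = 73/3 = 24.3333
Gy = (-3- 14- 1)/3 = -18/3 = -6.0000

G = (24.3333, -6.0000)


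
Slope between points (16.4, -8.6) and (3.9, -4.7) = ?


dy = -4.7 + 8.6 = 3.9
dx = 3.9 - 16.4 = -12.5
m = 3.9/(-12.5) = -0.3120

m = -0.3120


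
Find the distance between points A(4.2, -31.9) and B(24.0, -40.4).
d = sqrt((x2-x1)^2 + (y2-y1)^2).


dx = 24.0 - 4.2 = 19.8
dy = -40.4 + 31.9 = -8.5
d = sqrt(392.04 + 72.25) = sqrt(464.29) = 21.5474

21.5474


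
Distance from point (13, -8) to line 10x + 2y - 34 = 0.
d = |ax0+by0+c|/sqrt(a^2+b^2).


|10*13 + 2*(-8) - 34| = |80| = 80
sqrt(100 + 4) = sqrt(104) = 10.1980
d = 80/sqrt(104) = 7.8446

7.8446


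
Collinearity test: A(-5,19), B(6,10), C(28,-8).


-5*(10+ 8) + 6*(-8-19) + 28*(19-10)
= -90 - 162 + 252 = 0

Yes, collinear (determinant = 0)


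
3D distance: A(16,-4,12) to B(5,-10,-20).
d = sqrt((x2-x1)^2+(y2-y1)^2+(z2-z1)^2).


dx=-11, dy=-6, dz=-32
d = sqrt(121+36+1024) = sqrt(1181) = 34.3657

34.3657


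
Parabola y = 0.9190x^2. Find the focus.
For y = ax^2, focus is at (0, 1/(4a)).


a = 0.9190
4a = 3.6760
focus = (0, 1/3.6760) = (0, 0.2720)

Focus = (0, 0.2720)


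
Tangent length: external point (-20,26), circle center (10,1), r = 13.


d = sqrt((-20-10)^2 + (26-1)^2) = sqrt(900+625) = 39.0512
L = sqrt(1525.0000 - 169) = sqrt(1356.0000) = 36.8239

36.8239


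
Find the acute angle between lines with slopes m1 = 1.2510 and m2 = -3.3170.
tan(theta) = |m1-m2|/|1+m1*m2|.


m1-m2 = 4.568
1+m1*m2 = -3.149567
tan(theta) = |4.568/(-3.149567)| = 1.450358
theta = arctan(|4.568/(-3.149567)|) = 55.4143 degrees (acute angle)

55.4143 degrees


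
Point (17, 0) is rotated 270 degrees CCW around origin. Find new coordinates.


cos(270) = 0, sin(270) = -1
x' = 17*0 - 0*(-1) = 0
y' = 17*(-1) + 0*0 = -17

(0, -17)


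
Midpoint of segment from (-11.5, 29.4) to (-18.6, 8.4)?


Mx = (-11.5 - 18.6)/2 = -30.1/2 = -15.0500
My = (29.4 + 8.4)/2 = 37.8/2 = 18.9000

(-15.0500, 18.9000)


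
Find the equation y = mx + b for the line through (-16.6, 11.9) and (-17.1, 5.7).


m = (-6.2)/(-0.5) = 12.4000
b = y1 - m*x1 = 11.9 - (-6.2*(-16.6))/(-0.5) = 11.9 + 205.8400 = 217.7400

y = 12.4000x + 217.7400


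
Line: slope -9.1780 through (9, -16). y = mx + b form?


y + 16 = -9.1780(x - 9)
y = -9.1780x - 16 + 9.1780*9
y = -9.1780x + 66.6020

y = -9.1780x + 66.6020


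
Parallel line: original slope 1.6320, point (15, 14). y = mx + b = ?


Parallel lines have equal slopes.
m2 = 1.6320
b2 = 14 - 1.6320*15 = -10.4800

y = 1.6320x - 10.4800


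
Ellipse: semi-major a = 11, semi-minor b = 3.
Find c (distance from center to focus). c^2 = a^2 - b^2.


c^2 = 11^2 - 3^2 = 121 - 9 = 112
c = sqrt(112) = 10.5830

c = 10.5830


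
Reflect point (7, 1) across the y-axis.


Reflection rule for y-axis: (-x, y)
(7, 1) -> (-7, 1)

(-7, 1)


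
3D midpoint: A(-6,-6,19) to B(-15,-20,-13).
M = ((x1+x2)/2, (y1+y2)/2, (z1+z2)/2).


Mx = (-6- 15)/2 = -10.5000
My = (-6- 20)/2 = -13.0000
Mz = (19- 13)/2 = 3.0000

M = (-10.5000, -13.0000, 3.0000)


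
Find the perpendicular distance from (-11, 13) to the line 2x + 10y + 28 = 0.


|2*(-11) + 10*13 + 28| = |136| = 136
sqrt(4 + 100) = sqrt(104) = 10.1980
d = 136/sqrt(104) = 13.3359

13.3359


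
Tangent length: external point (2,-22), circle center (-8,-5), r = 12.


d = sqrt((2+ 8)^2 + (-22+ 5)^2) = sqrt(100+289) = 19.7231
L = sqrt(389.0000 - 144) = sqrt(245.0000) = 15.6525

15.6525


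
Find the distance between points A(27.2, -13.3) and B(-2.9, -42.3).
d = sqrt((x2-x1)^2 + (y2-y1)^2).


dx = -2.9 - 27.2 = -30.1
dy = -42.3 + 13.3 = -29
d = sqrt(906.01 + 841) = sqrt(1747.01) = 41.7972

41.7972


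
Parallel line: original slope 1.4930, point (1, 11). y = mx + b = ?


Parallel lines have equal slopes.
m2 = 1.4930
b2 = 11 - 1.4930*1 = 9.5070

y = 1.4930x + 9.5070


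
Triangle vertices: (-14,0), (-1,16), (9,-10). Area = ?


-14*(16+ 10) = -364
-1*(-10-0) = 10
9*(0-16) = -144
sum = -498
Area = |-498|/2 = 249.0000

249.0000 sq units


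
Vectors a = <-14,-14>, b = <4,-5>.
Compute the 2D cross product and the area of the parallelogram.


cross = -14*(-5) + 14*4 = 70 + 56 = 126
Parallelogram area = |126| = 126

cross = 126, parallelogram area = 126


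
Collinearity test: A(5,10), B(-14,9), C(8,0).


5*(9-0) - 14*(0-10) + 8*(10-9)
= 45 + 140 + 8 = 193

No, not collinear (determinant = 193)


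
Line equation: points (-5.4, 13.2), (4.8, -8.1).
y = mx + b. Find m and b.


m = (-21.3)/(10.2) = -2.0882
b = y1 - m*x1 = 13.2 - (-21.3*(-5.4))/(10.2) = 13.2 - 11.2765 = 1.9235

y = -2.0882x + 1.9235


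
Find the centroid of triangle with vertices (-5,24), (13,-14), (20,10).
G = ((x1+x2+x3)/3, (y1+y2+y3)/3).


Gx = (-5+13+20)/3 = 28/3 = 9.3333
Gy = (24- 14+10)/3 = 20/3 = 6.6667

G = (9.3333, 6.6667)


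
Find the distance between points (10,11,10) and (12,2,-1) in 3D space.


dx=2, dy=-9, dz=-11
d = sqrt(4+81+121) = sqrt(206) = 14.3527

14.3527


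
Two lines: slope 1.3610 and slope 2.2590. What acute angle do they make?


m1-m2 = -0.898
1+m1*m2 = 4.074499
tan(theta) = |-0.898/4.074499| = 0.220395
theta = arctan(|-0.898/4.074499|) = 12.4290 degrees (acute angle)

12.4290 degrees


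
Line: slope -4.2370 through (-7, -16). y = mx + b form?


y + 16 = -4.2370(x + 7)
y = -4.2370x - 16 + 4.2370*(-7)
y = -4.2370x - 45.6590

y = -4.2370x - 45.6590


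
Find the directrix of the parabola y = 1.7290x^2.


a = 1.7290
1/(4a) = 0.1446
directrix: y = -0.1446 = -0.1446

y = -0.1446


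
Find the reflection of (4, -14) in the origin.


Reflection rule for origin: (-x, -y)
(4, -14) -> (-4, 14)

(-4, 14)


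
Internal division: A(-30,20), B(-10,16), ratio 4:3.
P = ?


Px = (4*(-10) + 3*(-30))/7 = -130/7 = -18.5714
Py = (4*16 + 3*20)/7 = 124/7 = 17.7143

P = (-18.5714, 17.7143)


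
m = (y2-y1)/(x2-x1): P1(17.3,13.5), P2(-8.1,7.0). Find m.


dy = 7.0 - 13.5 = -6.5
dx = -8.1 - 17.3 = -25.4
m = -6.5/(-25.4) = 0.2559

m = 0.2559


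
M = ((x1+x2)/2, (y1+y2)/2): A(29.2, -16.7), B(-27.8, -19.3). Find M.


Mx = (29.2 - 27.8)/2 = 1.4/2 = 0.7000
My = (-16.7 - 19.3)/2 = -36.0/2 = -18.0000

(0.7000, -18.0000)


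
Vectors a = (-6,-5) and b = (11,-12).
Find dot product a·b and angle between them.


a·b = -6*11 - 5*(-12) = -66 + 60 = -6
|a| = sqrt(36+25) = 7.8102
|b| = sqrt(121+144) = 16.2788
cos(theta) = -6/(sqrt(61)*sqrt(265)) = -6/sqrt(16165) = -0.047191
theta = arccos(-6/sqrt(16165)) = 92.7049 degrees

a·b = -6, theta = 92.7049 deg


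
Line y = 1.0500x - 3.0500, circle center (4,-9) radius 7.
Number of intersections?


Substitute y = 1.0500x - 3.0500: (x-4)^2 + (1.0500x- 3.0500+ 9)^2 = 49
Expand to Ax^2 + Bx + C = 0, where b-k = 5.95
A = 1+m^2 = 2.1025
B = 2(m(b-k) - h) = 2(1.0500*5.95 - 4) = 4.495
C = h^2 + (b-k)^2 - r^2 = 16 + 35.4025 - 49 = 2.4025
disc = B^2-4AC = 20.2050 - 20.2050 = 0
disc = 0

1 intersection point (tangent)


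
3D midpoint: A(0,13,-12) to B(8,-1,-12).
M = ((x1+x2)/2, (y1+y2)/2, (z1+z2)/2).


Mx = (0+8)/2 = 4.0000
My = (13- 1)/2 = 6.0000
Mz = (-12- 12)/2 = -12.0000

M = (4.0000, 6.0000, -12.0000)


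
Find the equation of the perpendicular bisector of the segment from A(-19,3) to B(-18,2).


Midpoint = (-18.5, 2.5)
Slope of AB = dy/dx = -1/1 = -1.0000
Perp slope = -dx/dy = 1/1 = 1.0000
b = My - (perp slope)*Mx = 2.5 + (1*(-18.5))/(-1) = 2.5 + 18.5000 = 21.0000

y = 1.0000x + 21.0000


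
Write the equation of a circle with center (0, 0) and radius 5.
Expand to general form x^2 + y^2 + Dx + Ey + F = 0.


(x-0)^2 + (y-0)^2 = 5^2
D = -2h = 0, E = -2k = 0
F = h^2+k^2-r^2 = 0+0-25 = -25

x^2 + y^2 - 25 = 0


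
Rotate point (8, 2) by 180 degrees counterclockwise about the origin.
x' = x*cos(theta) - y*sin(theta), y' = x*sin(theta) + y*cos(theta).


cos(180) = -1, sin(180) = 0
x' = 8*(-1) - 2*0 = -8
y' = 8*0 + 2*(-1) = -2

(-8, -2)


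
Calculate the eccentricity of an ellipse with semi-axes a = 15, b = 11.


c = sqrt(225-121) = sqrt(104) = 10.1980
e = c/a = sqrt(104)/15 = 0.6799

e = 0.6799


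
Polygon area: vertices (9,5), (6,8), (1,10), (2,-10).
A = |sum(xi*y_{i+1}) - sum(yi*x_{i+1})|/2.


sum(xi*y_{i+1}) = 9*8 + 6*10 + 1*(-10) + 2*5 = 132
sum(yi*x_{i+1}) = 5*6 + 8*1 + 10*2 - 10*9 = -32
Area = |132 + 32|/2 = 164/2 = 82.0000

82.0000 sq units


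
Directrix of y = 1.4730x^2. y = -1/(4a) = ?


a = 1.4730
1/(4a) = 0.1697
directrix: y = -0.1697 = -0.1697

y = -0.1697


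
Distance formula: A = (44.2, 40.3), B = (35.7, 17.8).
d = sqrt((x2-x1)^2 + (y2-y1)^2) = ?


dx = 35.7 - 44.2 = -8.5
dy = 17.8 - 40.3 = -22.5
d = sqrt(72.25 + 506.25) = sqrt(578.5) = 24.0520

24.0520


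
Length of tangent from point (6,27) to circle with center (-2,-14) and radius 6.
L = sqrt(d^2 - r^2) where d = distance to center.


d = sqrt((6+ 2)^2 + (27+ 14)^2) = sqrt(64+1681) = 41.7732
L = sqrt(1745.0000 - 36) = sqrt(1709.0000) = 41.3401

41.3401


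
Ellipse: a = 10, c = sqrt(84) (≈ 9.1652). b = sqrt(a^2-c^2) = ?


b^2 = 10^2 - (sqrt(84))^2 = 100 - 84 = 16
b = sqrt(16) = 4

b = 4


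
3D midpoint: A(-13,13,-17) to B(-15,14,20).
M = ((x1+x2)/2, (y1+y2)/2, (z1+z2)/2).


Mx = (-13- 15)/2 = -14.0000
My = (13+14)/2 = 13.5000
Mz = (-17+20)/2 = 1.5000

M = (-14.0000, 13.5000, 1.5000)


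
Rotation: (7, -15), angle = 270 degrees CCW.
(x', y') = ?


cos(270) = 0, sin(270) = -1
x' = 7*0 + 15*(-1) = -15
y' = 7*(-1) - 15*0 = -7

(-15, -7)


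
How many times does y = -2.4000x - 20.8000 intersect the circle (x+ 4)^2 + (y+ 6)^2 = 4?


Substitute y = -2.4000x - 20.8000: (x+ 4)^2 + (-2.4000x- 20.8000+ 6)^2 = 4
Expand to Ax^2 + Bx + C = 0, where b-k = -14.8
A = 1+m^2 = 6.76
B = 2(m(b-k) - h) = 2(-2.4000*(-14.8) + 4) = 79.04
C = h^2 + (b-k)^2 - r^2 = 16 + 219.04 - 4 = 231.04
disc = B^2-4AC = 6247.3216 - 6247.3216 = 0
disc = 0

1 intersection point (tangent)


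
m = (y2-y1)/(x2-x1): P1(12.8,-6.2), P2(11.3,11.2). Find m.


dy = 11.2 + 6.2 = 17.4
dx = 11.3 - 12.8 = -1.5
m = 17.4/(-1.5) = -11.6000

m = -11.6000


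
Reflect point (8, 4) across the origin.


Reflection rule for origin: (-x, -y)
(8, 4) -> (-8, -4)

(-8, -4)


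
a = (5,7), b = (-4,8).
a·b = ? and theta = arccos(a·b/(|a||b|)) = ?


a·b = 5*(-4) + 7*8 = -20 + 56 = 36
|a| = sqrt(25+49) = 8.6023
|b| = sqrt(16+64) = 8.9443
cos(theta) = 36/(sqrt(74)*sqrt(80)) = 36/sqrt(5920) = 0.467888
theta = arccos(36/sqrt(5920)) = 62.1027 degrees

a·b = 36, theta = 62.1027 deg


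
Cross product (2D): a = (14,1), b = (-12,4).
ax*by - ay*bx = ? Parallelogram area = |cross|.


cross = 14*4 - 1*(-12) = 56 + 12 = 68
Parallelogram area = |68| = 68

cross = 68, parallelogram area = 68


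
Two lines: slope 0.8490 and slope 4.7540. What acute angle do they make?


m1-m2 = -3.905
1+m1*m2 = 5.036146
tan(theta) = |-3.905/5.036146| = 0.775395
theta = arctan(|-3.905/5.036146|) = 37.7898 degrees (acute angle)

37.7898 degrees


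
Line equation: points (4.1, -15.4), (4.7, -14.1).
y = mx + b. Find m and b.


m = (1.3)/(0.6) = 2.1667
b = y1 - m*x1 = -15.4 - (1.3*4.1)/(0.6) = -15.4 - 8.8833 = -24.2833

y = 2.1667x - 24.2833


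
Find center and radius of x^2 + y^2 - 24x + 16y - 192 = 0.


h = -D/2 = 24/2 = 12
k = -E/2 = -16/2 = -8
r^2 = h^2 + k^2 - F = 144 + 64 + 192 = 400
r = 20

Center (12, -8), radius = 20


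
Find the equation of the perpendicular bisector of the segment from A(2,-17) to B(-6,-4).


Midpoint = (-2, -10.5)
Slope of AB = dy/dx = 13/(-8) = -1.6250
Perp slope = -dx/dy = 8/13 = 0.6154
b = My - (perp slope)*Mx = -10.5 + (-8*(-2))/13 = -10.5 + 1.2308 = -9.2692

y = 0.6154x - 9.2692


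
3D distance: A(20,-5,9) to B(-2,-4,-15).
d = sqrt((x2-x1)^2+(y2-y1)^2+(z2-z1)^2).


dx=-22, dy=1, dz=-24
d = sqrt(484+1+576) = sqrt(1061) = 32.5730

32.5730


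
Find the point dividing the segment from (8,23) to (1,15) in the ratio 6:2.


Px = (6*1 + 2*8)/8 = 22/8 = 2.7500
Py = (6*15 + 2*23)/8 = 136/8 = 17.0000

P = (2.7500, 17.0000)


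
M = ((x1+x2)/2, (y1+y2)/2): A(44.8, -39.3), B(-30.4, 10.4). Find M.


Mx = (44.8 - 30.4)/2 = 14.4/2 = 7.2000
My = (-39.3 + 10.4)/2 = -28.9/2 = -14.4500

(7.2000, -14.4500)


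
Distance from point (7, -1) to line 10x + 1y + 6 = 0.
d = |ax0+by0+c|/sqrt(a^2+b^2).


|10*7 + 1*(-1) + 6| = |75| = 75
sqrt(100 + 1) = sqrt(101) = 10.0499
d = 75/sqrt(101) = 7.4628

7.4628


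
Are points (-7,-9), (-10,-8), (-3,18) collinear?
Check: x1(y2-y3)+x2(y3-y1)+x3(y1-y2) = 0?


-7*(-8-18) - 10*(18+ 9) - 3*(-9+ 8)
= 182 - 270 + 3 = -85

No, not collinear (determinant = -85)


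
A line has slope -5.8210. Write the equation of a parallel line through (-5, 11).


Parallel lines have equal slopes.
m2 = -5.8210
b2 = 11 + 5.8210*(-5) = -18.1050

y = -5.8210x - 18.1050


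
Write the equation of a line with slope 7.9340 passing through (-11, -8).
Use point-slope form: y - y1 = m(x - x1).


y + 8 = 7.9340(x + 11)
y = 7.9340x - 8 - 7.9340*(-11)
y = 7.9340x + 79.2740

y = 7.9340x + 79.2740


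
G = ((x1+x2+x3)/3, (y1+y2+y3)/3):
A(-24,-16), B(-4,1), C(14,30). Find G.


Gx = (-24- 4+14)/3 = -14/3 = -4.6667
Gy = (-16+1+30)/3 = 15/3 = 5.0000

G = (-4.6667, 5.0000)


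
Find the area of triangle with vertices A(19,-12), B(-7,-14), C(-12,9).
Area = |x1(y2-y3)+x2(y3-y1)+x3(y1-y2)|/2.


19*(-14-9) = -437
-7*(9+ 12) = -147
-12*(-12+ 14) = -24
sum = -608
Area = |-608|/2 = 304.0000

304.0000 sq units


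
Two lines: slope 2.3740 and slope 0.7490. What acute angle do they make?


m1-m2 = 1.625
1+m1*m2 = 2.778126
tan(theta) = |1.625/2.778126| = 0.584927
theta = arctan(|1.625/2.778126|) = 30.3245 degrees (acute angle)

30.3245 degrees


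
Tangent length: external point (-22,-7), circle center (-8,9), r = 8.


d = sqrt((-22+ 8)^2 + (-7-9)^2) = sqrt(196+256) = 21.2603
L = sqrt(452.0000 - 64) = sqrt(388.0000) = 19.6977

19.6977


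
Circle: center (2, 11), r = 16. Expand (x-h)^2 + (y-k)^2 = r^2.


(x-2)^2 + (y-11)^2 = 16^2
D = -2h = -4, E = -2k = -22
F = h^2+k^2-r^2 = 4+121-256 = -131

x^2 + y^2 - 4x - 22y - 131 = 0


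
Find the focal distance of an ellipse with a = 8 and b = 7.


c^2 = 8^2 - 7^2 = 64 - 49 = 15
c = sqrt(15) = 3.8730

c = 3.8730


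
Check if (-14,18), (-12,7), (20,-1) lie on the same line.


-14*(7+ 1) - 12*(-1-18) + 20*(18-7)
= -112 + 228 + 220 = 336

No, not collinear (determinant = 336)


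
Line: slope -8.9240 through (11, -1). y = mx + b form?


y + 1 = -8.9240(x - 11)
y = -8.9240x - 1 + 8.9240*11
y = -8.9240x + 97.1640

y = -8.9240x + 97.1640


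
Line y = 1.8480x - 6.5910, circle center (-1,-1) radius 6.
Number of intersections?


Substitute y = 1.8480x - 6.5910: (x+ 1)^2 + (1.8480x- 6.5910+ 1)^2 = 36
Expand to Ax^2 + Bx + C = 0, where b-k = -5.591
A = 1+m^2 = 4.415104
B = 2(m(b-k) - h) = 2(1.8480*(-5.591) + 1) = -18.664336
C = h^2 + (b-k)^2 - r^2 = 1 + 31.259281 - 36 = -3.740719
disc = B^2-4AC = 348.3574 + 66.0627 = 414.4201
disc > 0

2 intersection points


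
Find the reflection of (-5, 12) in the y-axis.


Reflection rule for y-axis: (-x, y)
(-5, 12) -> (5, 12)

(5, 12)


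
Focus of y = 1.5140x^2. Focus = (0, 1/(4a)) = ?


a = 1.5140
4a = 6.0560
focus = (0, 1/6.0560) = (0, 0.1651)

Focus = (0, 0.1651)


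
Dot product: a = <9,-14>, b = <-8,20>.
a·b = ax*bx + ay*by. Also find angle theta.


a·b = 9*(-8) - 14*20 = -72 - 280 = -352
|a| = sqrt(81+196) = 16.6433
|b| = sqrt(64+400) = 21.5407
cos(theta) = -352/(sqrt(277)*sqrt(464)) = -352/sqrt(128528) = -0.981847
theta = arccos(-352/sqrt(128528)) = 169.0662 degrees

a·b = -352, theta = 169.0662 deg


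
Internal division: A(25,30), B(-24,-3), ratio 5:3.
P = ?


Px = (5*(-24) + 3*25)/8 = -45/8 = -5.6250
Py = (5*(-3) + 3*30)/8 = 75/8 = 9.3750

P = (-5.6250, 9.3750)


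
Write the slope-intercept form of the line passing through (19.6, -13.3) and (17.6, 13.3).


m = (26.6)/(-2.0) = -13.3000
b = y1 - m*x1 = -13.3 - (26.6*19.6)/(-2.0) = -13.3 + 260.6800 = 247.3800

y = -13.3000x + 247.3800


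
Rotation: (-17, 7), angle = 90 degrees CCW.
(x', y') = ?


cos(90) = 0, sin(90) = 1
x' = -17*0 - 7*1 = -7
y' = -17*1 + 7*0 = -17

(-7, -17)


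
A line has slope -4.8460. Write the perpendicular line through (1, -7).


Perpendicular slope = -1/m1 = -1/(-4.8460) = 0.2064
b2 = y0 - m2*x0 = -7 + 1/(-4.8460) = -7 - 0.2064 = -7.2064

y = 0.2064x - 7.2064


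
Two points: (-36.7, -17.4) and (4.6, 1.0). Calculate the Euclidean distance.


dx = 4.6 + 36.7 = 41.3
dy = 1.0 + 17.4 = 18.4
d = sqrt(1705.69 + 338.56) = sqrt(2044.25) = 45.2134

45.2134


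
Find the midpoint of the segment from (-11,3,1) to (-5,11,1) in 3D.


Mx = (-11- 5)/2 = -8.0000
My = (3+11)/2 = 7.0000
Mz = (1+1)/2 = 1.0000

M = (-8.0000, 7.0000, 1.0000)


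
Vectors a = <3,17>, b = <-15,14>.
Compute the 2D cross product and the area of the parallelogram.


cross = 3*14 - 17*(-15) = 42 + 255 = 297
Parallelogram area = |297| = 297

cross = 297, parallelogram area = 297


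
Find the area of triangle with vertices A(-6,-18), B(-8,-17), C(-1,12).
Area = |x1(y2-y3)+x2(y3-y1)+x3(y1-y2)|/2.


-6*(-17-12) = 174
-8*(12+ 18) = -240
-1*(-18+ 17) = 1
sum = -65
Area = |-65|/2 = 32.5000

32.5000 sq units


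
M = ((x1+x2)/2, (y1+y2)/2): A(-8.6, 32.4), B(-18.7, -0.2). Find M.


Mx = (-8.6 - 18.7)/2 = -27.3/2 = -13.6500
My = (32.4 - 0.2)/2 = 32.2/2 = 16.1000

(-13.6500, 16.1000)


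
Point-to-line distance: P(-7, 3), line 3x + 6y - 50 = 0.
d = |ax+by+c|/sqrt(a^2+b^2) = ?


|3*(-7) + 6*3 - 50| = |-53| = 53
sqrt(9 + 36) = sqrt(45) = 6.7082
d = 53/sqrt(45) = 7.9008

7.9008


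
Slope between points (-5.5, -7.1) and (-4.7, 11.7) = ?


dy = 11.7 + 7.1 = 18.8
dx = -4.7 + 5.5 = 0.8
m = 18.8/0.8 = 23.5000

m = 23.5000


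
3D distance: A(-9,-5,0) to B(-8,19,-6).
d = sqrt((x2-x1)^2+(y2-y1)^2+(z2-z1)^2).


dx=1, dy=24, dz=-6
d = sqrt(1+576+36) = sqrt(613) = 24.7588

24.7588


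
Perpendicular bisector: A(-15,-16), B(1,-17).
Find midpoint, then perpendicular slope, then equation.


Midpoint = (-7, -16.5)
Slope of AB = dy/dx = -1/16 = -0.0625
Perp slope = -dx/dy = 16/1 = 16.0000
b = My - (perp slope)*Mx = -16.5 + (16*(-7))/(-1) = -16.5 + 112.0000 = 95.5000

y = 16.0000x + 95.5000


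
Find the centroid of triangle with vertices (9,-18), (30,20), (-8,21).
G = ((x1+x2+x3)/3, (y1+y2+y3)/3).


Gx = (9+30- 8)/3 = 31/3 = 10.3333
Gy = (-18+20+21)/3 = 23/3 = 7.6667

G = (10.3333, 7.6667)


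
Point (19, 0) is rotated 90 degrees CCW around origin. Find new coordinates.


cos(90) = 0, sin(90) = 1
x' = 19*0 - 0*1 = 0
y' = 19*1 + 0*0 = 19

(0, 19)


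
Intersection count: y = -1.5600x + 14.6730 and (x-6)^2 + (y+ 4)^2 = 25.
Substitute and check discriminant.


Substitute y = -1.5600x + 14.6730: (x-6)^2 + (-1.5600x+14.6730+ 4)^2 = 25
Expand to Ax^2 + Bx + C = 0, where b-k = 18.673
A = 1+m^2 = 3.4336
B = 2(m(b-k) - h) = 2(-1.5600*18.673 - 6) = -70.25976
C = h^2 + (b-k)^2 - r^2 = 36 + 348.680929 - 25 = 359.680929
disc = B^2-4AC = 4936.4339 - 4940.0018 = -3.5679
disc < 0

0 intersection points


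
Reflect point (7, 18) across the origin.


Reflection rule for origin: (-x, -y)
(7, 18) -> (-7, -18)

(-7, -18)


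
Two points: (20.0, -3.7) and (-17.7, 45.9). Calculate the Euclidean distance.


dx = -17.7 - 20.0 = -37.7
dy = 45.9 + 3.7 = 49.6
d = sqrt(1421.29 + 2460.16) = sqrt(3881.45) = 62.3013

62.3013


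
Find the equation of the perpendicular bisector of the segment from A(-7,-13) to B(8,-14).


Midpoint = (0.5, -13.5)
Slope of AB = dy/dx = -1/15 = -0.0667
Perp slope = -dx/dy = 15/1 = 15.0000
b = My - (perp slope)*Mx = -13.5 + (15*0.5)/(-1) = -13.5 - 7.5000 = -21.0000

y = 15.0000x - 21.0000


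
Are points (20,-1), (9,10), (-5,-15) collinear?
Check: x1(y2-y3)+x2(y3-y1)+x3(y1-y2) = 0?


20*(10+ 15) + 9*(-15+ 1) - 5*(-1-10)
= 500 - 126 + 55 = 429

No, not collinear (determinant = 429)


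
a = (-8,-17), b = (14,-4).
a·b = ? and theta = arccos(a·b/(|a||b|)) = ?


a·b = -8*14 - 17*(-4) = -112 + 68 = -44
|a| = sqrt(64+289) = 18.7883
|b| = sqrt(196+16) = 14.5602
cos(theta) = -44/(sqrt(353)*sqrt(212)) = -44/sqrt(74836) = -0.160841
theta = arccos(-44/sqrt(74836)) = 99.2557 degrees

a·b = -44, theta = 99.2557 deg


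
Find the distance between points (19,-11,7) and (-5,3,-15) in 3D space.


dx=-24, dy=14, dz=-22
d = sqrt(576+196+484) = sqrt(1256) = 35.4401

35.4401


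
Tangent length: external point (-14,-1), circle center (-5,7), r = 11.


d = sqrt((-14+ 5)^2 + (-1-7)^2) = sqrt(81+64) = 12.0416
L = sqrt(145.0000 - 121) = sqrt(24.0000) = 4.8990

4.8990


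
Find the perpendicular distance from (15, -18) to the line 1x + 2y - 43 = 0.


|1*15 + 2*(-18) - 43| = |-64| = 64
sqrt(1 + 4) = sqrt(5) = 2.2361
d = 64/sqrt(5) = 28.6217

28.6217


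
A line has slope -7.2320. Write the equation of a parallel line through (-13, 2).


Parallel lines have equal slopes.
m2 = -7.2320
b2 = 2 + 7.2320*(-13) = -92.0160

y = -7.2320x - 92.0160


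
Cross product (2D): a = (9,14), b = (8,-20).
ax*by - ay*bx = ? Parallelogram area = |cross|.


cross = 9*(-20) - 14*8 = -180 - 112 = -292
Parallelogram area = |-292| = 292

cross = -292, parallelogram area = 292


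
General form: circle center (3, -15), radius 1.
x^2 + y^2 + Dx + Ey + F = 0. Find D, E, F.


(x-3)^2 + (y+ 15)^2 = 1^2
D = -2h = -6, E = -2k = 30
F = h^2+k^2-r^2 = 9+225-1 = 233

D = -6, E = 30, F = 233


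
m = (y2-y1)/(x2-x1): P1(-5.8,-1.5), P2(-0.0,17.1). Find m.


dy = 17.1 + 1.5 = 18.6
dx = -0.0 + 5.8 = 5.8
m = 18.6/5.8 = 3.2069

m = 3.2069


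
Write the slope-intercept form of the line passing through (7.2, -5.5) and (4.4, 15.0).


m = (20.5)/(-2.8) = -7.3214
b = y1 - m*x1 = -5.5 - (20.5*7.2)/(-2.8) = -5.5 + 52.7143 = 47.2143

y = -7.3214x + 47.2143


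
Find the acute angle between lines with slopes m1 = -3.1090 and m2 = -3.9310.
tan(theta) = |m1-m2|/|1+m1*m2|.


m1-m2 = 0.822
1+m1*m2 = 13.221479
tan(theta) = |0.822/13.221479| = 0.062172
theta = arctan(|0.822/13.221479|) = 3.5576 degrees (acute angle)

3.5576 degrees


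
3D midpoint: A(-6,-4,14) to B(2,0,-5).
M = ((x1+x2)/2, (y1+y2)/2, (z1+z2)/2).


Mx = (-6+2)/2 = -2.0000
My = (-4+0)/2 = -2.0000
Mz = (14- 5)/2 = 4.5000

M = (-2.0000, -2.0000, 4.5000)
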